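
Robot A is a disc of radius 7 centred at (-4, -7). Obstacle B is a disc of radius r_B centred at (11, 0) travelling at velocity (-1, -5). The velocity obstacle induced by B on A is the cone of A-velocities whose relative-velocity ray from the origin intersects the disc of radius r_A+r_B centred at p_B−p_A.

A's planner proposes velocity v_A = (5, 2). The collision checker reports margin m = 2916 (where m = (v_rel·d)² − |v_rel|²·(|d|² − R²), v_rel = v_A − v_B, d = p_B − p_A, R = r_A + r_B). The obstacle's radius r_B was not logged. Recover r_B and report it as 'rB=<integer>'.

m = 2916
d = (15, 7);  v_rel = (6, 7),  |v_rel|² = 85
v_rel×d = (6)·(7) − (7)·(15) = -63
since m = R²·85 − (-63)²:  R² = (3969 + 2916) / 85 = 81
R = √81 = 9  ⇒  r_B = 9 − 7 = 2

rB=2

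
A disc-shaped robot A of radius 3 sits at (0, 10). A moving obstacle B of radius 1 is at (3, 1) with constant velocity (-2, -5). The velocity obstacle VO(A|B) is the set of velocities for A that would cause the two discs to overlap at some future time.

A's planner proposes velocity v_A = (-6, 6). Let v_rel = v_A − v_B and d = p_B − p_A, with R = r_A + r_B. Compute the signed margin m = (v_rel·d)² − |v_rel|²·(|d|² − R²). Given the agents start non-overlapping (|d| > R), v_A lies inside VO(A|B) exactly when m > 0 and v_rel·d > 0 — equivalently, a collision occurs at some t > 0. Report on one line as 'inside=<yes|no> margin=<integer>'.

d = (3, -9),  |d|² = 90;  R = 3+1 = 4,  c = 90−4² = 74
v_rel = (-4, 11),  |v_rel|² = 137;  v_rel·d = (-4)·(3) + (11)·(-9) = -111
137·t² + 222·t + 74 = 0  ⇒  m = (-111)² − 137·74 = 2183
m = 2183 > 0,  v_rel·d = -111 < 0  ⇒  outside

inside=no margin=2183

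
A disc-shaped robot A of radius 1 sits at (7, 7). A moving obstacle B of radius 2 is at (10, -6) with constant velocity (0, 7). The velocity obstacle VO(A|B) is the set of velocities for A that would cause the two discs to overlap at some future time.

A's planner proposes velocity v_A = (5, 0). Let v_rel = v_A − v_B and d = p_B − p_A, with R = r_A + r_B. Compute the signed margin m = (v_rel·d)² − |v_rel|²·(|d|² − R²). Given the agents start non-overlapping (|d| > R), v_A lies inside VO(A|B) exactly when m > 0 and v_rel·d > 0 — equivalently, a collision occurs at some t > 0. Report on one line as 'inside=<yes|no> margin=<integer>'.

d = (3, -13),  |d|² = 178;  R = 1+2 = 3,  c = 178−3² = 169
v_rel = (5, -7),  |v_rel|² = 74;  v_rel·d = (5)·(3) + (-7)·(-13) = 106
74·t² − 212·t + 169 = 0  ⇒  m = 106² − 74·169 = -1270
m = -1270 < 0,  v_rel·d = 106 > 0  ⇒  outside

inside=no margin=-1270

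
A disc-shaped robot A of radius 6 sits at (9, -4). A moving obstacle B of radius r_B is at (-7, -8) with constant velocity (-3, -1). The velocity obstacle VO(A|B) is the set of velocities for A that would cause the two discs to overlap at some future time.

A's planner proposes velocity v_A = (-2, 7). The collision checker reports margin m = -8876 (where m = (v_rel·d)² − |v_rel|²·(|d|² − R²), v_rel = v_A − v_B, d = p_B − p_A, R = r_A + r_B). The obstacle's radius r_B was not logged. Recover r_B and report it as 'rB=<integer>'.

m = -8876
d = (-16, -4);  v_rel = (1, 8),  |v_rel|² = 65
v_rel×d = (1)·(-4) − (8)·(-16) = 124
since m = R²·65 − 124²:  R² = (15376 + -8876) / 65 = 100
R = √100 = 10  ⇒  r_B = 10 − 6 = 4

rB=4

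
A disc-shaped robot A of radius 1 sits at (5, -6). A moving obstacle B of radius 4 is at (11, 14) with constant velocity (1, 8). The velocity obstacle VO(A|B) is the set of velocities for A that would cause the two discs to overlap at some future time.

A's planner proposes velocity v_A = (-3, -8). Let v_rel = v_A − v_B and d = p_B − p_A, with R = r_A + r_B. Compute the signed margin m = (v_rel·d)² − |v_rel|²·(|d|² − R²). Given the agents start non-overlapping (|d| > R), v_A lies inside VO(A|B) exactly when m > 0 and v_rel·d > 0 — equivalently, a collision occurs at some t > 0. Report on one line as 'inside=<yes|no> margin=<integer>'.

d = (6, 20),  |d|² = 436;  R = 1+4 = 5,  c = 436−5² = 411
v_rel = (-4, -16),  |v_rel|² = 272;  v_rel·d = (-4)·(6) + (-16)·(20) = -344
272·t² + 688·t + 411 = 0  ⇒  m = (-344)² − 272·411 = 6544
m = 6544 > 0,  v_rel·d = -344 < 0  ⇒  outside

inside=no margin=6544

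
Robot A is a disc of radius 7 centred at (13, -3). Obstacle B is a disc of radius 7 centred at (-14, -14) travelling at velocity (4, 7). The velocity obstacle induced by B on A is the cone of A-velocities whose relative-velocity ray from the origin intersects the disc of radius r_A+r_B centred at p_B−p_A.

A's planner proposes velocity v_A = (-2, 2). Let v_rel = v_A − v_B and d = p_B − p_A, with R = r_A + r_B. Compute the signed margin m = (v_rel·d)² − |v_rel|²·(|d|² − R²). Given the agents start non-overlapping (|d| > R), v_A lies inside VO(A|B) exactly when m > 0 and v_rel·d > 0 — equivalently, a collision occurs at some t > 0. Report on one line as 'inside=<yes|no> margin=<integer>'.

d = (-27, -11),  |d|² = 850;  R = 7+7 = 14,  c = 850−14² = 654
v_rel = (-6, -5),  |v_rel|² = 61;  v_rel·d = (-6)·(-27) + (-5)·(-11) = 217
61·t² − 434·t + 654 = 0  ⇒  m = 217² − 61·654 = 7195
m = 7195 > 0,  v_rel·d = 217 > 0  ⇒  inside

inside=yes margin=7195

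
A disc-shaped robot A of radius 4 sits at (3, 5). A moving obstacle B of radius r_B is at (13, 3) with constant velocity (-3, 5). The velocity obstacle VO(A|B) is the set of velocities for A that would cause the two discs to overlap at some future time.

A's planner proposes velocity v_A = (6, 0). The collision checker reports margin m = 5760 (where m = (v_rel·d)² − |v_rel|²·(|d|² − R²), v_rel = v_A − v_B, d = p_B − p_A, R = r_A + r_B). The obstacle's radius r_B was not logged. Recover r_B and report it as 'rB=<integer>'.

m = 5760
d = (10, -2);  v_rel = (9, -5),  |v_rel|² = 106
v_rel×d = (9)·(-2) − (-5)·(10) = 32
since m = R²·106 − 32²:  R² = (1024 + 5760) / 106 = 64
R = √64 = 8  ⇒  r_B = 8 − 4 = 4

rB=4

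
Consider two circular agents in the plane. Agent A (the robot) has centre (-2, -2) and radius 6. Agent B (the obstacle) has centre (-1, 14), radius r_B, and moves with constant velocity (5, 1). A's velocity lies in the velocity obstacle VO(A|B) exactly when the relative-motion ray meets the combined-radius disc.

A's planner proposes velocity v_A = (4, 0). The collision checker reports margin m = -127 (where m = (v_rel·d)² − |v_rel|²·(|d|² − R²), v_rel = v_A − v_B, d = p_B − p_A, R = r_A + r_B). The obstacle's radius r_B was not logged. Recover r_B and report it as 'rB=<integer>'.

m = -127
d = (1, 16);  v_rel = (-1, -1),  |v_rel|² = 2
v_rel×d = (-1)·(16) − (-1)·(1) = -15
since m = R²·2 − (-15)²:  R² = (225 + -127) / 2 = 49
R = √49 = 7  ⇒  r_B = 7 − 6 = 1

rB=1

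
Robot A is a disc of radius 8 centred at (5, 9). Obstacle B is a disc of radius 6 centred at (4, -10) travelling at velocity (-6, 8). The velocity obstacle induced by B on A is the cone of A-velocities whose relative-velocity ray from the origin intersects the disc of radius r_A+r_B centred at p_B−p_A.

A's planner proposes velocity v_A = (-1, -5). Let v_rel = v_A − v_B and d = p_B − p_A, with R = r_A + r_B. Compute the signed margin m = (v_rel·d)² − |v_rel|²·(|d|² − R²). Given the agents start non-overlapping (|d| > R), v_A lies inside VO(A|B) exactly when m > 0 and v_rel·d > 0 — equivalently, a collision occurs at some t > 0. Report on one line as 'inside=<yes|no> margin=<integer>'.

d = (-1, -19),  |d|² = 362;  R = 8+6 = 14,  c = 362−14² = 166
v_rel = (5, -13),  |v_rel|² = 194;  v_rel·d = (5)·(-1) + (-13)·(-19) = 242
194·t² − 484·t + 166 = 0  ⇒  m = 242² − 194·166 = 26360
m = 26360 > 0,  v_rel·d = 242 > 0  ⇒  inside

inside=yes margin=26360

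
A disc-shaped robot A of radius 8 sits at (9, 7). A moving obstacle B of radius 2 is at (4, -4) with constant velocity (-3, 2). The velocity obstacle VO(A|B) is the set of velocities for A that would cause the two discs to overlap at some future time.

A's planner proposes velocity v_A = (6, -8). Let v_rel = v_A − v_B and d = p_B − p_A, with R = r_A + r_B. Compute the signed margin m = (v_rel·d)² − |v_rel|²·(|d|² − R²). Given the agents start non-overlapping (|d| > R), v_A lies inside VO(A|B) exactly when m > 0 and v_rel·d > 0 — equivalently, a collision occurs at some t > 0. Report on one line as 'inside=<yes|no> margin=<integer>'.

d = (-5, -11),  |d|² = 146;  R = 8+2 = 10,  c = 146−10² = 46
v_rel = (9, -10),  |v_rel|² = 181;  v_rel·d = (9)·(-5) + (-10)·(-11) = 65
181·t² − 130·t + 46 = 0  ⇒  m = 65² − 181·46 = -4101
m = -4101 < 0,  v_rel·d = 65 > 0  ⇒  outside

inside=no margin=-4101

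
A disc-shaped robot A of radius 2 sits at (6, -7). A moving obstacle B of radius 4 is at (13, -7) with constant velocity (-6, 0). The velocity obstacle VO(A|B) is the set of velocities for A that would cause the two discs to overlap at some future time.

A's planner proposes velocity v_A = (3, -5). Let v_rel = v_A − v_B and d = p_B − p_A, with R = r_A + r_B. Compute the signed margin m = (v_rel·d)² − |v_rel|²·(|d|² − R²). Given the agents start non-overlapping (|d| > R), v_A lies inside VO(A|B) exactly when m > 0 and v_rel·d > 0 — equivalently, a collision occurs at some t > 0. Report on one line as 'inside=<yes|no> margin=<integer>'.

d = (7, 0),  |d|² = 49;  R = 2+4 = 6,  c = 49−6² = 13
v_rel = (9, -5),  |v_rel|² = 106;  v_rel·d = (9)·(7) + (-5)·(0) = 63
106·t² − 126·t + 13 = 0  ⇒  m = 63² − 106·13 = 2591
m = 2591 > 0,  v_rel·d = 63 > 0  ⇒  inside

inside=yes margin=2591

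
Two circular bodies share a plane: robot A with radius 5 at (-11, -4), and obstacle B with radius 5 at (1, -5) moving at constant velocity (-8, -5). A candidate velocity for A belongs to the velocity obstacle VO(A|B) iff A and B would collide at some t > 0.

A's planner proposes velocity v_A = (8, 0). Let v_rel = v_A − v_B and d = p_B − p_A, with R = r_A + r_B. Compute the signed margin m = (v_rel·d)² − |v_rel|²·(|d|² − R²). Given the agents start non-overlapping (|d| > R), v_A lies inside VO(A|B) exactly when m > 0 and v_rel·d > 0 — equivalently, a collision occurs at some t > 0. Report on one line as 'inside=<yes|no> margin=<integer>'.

d = (12, -1),  |d|² = 145;  R = 5+5 = 10,  c = 145−10² = 45
v_rel = (16, 5),  |v_rel|² = 281;  v_rel·d = (16)·(12) + (5)·(-1) = 187
281·t² − 374·t + 45 = 0  ⇒  m = 187² − 281·45 = 22324
m = 22324 > 0,  v_rel·d = 187 > 0  ⇒  inside

inside=yes margin=22324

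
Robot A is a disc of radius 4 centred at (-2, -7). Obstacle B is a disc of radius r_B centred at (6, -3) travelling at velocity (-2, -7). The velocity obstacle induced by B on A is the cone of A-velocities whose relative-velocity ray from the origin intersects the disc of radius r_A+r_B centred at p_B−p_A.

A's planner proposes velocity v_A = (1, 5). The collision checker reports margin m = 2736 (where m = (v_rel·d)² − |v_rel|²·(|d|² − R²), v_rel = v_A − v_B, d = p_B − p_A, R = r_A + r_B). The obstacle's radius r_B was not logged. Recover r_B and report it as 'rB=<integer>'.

m = 2736
d = (8, 4);  v_rel = (3, 12),  |v_rel|² = 153
v_rel×d = (3)·(4) − (12)·(8) = -84
since m = R²·153 − (-84)²:  R² = (7056 + 2736) / 153 = 64
R = √64 = 8  ⇒  r_B = 8 − 4 = 4

rB=4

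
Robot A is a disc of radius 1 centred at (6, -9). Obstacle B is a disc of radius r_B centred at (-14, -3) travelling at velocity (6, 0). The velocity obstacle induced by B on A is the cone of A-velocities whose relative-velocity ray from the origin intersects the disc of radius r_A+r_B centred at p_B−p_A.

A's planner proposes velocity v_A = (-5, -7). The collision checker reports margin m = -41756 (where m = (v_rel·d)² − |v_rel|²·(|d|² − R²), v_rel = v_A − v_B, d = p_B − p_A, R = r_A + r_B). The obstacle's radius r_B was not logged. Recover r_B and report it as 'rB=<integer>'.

m = -41756
d = (-20, 6);  v_rel = (-11, -7),  |v_rel|² = 170
v_rel×d = (-11)·(6) − (-7)·(-20) = -206
since m = R²·170 − (-206)²:  R² = (42436 + -41756) / 170 = 4
R = √4 = 2  ⇒  r_B = 2 − 1 = 1

rB=1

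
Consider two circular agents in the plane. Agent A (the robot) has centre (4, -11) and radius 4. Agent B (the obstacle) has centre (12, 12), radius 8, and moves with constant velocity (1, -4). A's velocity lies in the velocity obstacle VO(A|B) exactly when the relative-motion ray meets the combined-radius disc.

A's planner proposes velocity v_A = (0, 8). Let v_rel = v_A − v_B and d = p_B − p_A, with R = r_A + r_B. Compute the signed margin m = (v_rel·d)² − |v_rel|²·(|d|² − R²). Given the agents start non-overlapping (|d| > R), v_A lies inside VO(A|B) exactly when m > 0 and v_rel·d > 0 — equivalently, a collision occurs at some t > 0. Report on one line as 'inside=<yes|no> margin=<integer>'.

d = (8, 23),  |d|² = 593;  R = 4+8 = 12,  c = 593−12² = 449
v_rel = (-1, 12),  |v_rel|² = 145;  v_rel·d = (-1)·(8) + (12)·(23) = 268
145·t² − 536·t + 449 = 0  ⇒  m = 268² − 145·449 = 6719
m = 6719 > 0,  v_rel·d = 268 > 0  ⇒  inside

inside=yes margin=6719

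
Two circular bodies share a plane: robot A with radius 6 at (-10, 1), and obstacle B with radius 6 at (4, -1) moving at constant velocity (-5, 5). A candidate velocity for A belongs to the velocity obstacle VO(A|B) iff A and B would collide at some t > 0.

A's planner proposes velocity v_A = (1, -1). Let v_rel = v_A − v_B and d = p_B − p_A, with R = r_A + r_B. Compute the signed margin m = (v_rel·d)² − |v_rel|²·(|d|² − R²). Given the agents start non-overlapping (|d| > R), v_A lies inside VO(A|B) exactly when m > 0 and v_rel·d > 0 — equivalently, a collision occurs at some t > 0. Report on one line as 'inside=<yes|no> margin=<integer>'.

d = (14, -2),  |d|² = 200;  R = 6+6 = 12,  c = 200−12² = 56
v_rel = (6, -6),  |v_rel|² = 72;  v_rel·d = (6)·(14) + (-6)·(-2) = 96
72·t² − 192·t + 56 = 0  ⇒  m = 96² − 72·56 = 5184
m = 5184 > 0,  v_rel·d = 96 > 0  ⇒  inside

inside=yes margin=5184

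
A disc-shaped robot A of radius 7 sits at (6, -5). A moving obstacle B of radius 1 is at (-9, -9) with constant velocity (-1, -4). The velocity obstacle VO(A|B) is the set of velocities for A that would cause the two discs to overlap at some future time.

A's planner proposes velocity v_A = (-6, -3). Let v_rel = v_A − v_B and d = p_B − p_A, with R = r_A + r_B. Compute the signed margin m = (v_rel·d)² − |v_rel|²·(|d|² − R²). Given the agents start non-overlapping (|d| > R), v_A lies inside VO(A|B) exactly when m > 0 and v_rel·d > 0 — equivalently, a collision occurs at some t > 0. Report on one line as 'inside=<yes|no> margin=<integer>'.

d = (-15, -4),  |d|² = 241;  R = 7+1 = 8,  c = 241−8² = 177
v_rel = (-5, 1),  |v_rel|² = 26;  v_rel·d = (-5)·(-15) + (1)·(-4) = 71
26·t² − 142·t + 177 = 0  ⇒  m = 71² − 26·177 = 439
m = 439 > 0,  v_rel·d = 71 > 0  ⇒  inside

inside=yes margin=439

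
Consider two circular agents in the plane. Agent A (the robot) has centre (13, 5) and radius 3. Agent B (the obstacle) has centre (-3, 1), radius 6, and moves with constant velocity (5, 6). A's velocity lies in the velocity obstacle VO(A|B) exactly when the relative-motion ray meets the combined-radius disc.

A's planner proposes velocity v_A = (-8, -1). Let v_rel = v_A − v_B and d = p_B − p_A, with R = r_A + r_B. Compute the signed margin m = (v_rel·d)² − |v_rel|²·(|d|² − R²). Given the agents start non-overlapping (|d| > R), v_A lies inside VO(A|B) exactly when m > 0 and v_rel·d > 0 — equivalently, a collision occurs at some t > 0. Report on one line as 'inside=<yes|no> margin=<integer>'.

d = (-16, -4),  |d|² = 272;  R = 3+6 = 9,  c = 272−9² = 191
v_rel = (-13, -7),  |v_rel|² = 218;  v_rel·d = (-13)·(-16) + (-7)·(-4) = 236
218·t² − 472·t + 191 = 0  ⇒  m = 236² − 218·191 = 14058
m = 14058 > 0,  v_rel·d = 236 > 0  ⇒  inside

inside=yes margin=14058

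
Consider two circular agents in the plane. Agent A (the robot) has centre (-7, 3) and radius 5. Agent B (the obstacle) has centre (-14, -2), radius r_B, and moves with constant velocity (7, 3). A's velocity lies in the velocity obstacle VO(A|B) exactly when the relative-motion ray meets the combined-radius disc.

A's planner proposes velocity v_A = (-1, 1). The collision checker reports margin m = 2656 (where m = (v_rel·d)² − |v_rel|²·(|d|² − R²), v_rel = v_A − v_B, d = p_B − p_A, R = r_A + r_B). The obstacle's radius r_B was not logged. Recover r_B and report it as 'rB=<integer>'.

m = 2656
d = (-7, -5);  v_rel = (-8, -2),  |v_rel|² = 68
v_rel×d = (-8)·(-5) − (-2)·(-7) = 26
since m = R²·68 − 26²:  R² = (676 + 2656) / 68 = 49
R = √49 = 7  ⇒  r_B = 7 − 5 = 2

rB=2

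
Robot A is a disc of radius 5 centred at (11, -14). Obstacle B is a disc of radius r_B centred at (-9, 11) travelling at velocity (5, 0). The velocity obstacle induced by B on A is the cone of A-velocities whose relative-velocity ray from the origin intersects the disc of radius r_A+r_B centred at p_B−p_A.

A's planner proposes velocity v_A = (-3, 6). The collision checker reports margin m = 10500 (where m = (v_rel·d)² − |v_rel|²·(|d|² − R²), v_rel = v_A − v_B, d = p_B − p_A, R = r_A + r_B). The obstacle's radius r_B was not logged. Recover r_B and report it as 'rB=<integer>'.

m = 10500
d = (-20, 25);  v_rel = (-8, 6),  |v_rel|² = 100
v_rel×d = (-8)·(25) − (6)·(-20) = -80
since m = R²·100 − (-80)²:  R² = (6400 + 10500) / 100 = 169
R = √169 = 13  ⇒  r_B = 13 − 5 = 8

rB=8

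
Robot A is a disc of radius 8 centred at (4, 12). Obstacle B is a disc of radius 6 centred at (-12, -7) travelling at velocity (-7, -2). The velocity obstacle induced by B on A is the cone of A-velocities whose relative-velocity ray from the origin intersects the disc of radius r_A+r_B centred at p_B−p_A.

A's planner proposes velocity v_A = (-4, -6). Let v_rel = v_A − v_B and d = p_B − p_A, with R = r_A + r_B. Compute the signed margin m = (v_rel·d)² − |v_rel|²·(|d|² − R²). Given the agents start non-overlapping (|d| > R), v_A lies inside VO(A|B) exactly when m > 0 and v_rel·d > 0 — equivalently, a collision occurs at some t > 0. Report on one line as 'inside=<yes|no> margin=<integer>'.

d = (-16, -19),  |d|² = 617;  R = 8+6 = 14,  c = 617−14² = 421
v_rel = (3, -4),  |v_rel|² = 25;  v_rel·d = (3)·(-16) + (-4)·(-19) = 28
25·t² − 56·t + 421 = 0  ⇒  m = 28² − 25·421 = -9741
m = -9741 < 0,  v_rel·d = 28 > 0  ⇒  outside

inside=no margin=-9741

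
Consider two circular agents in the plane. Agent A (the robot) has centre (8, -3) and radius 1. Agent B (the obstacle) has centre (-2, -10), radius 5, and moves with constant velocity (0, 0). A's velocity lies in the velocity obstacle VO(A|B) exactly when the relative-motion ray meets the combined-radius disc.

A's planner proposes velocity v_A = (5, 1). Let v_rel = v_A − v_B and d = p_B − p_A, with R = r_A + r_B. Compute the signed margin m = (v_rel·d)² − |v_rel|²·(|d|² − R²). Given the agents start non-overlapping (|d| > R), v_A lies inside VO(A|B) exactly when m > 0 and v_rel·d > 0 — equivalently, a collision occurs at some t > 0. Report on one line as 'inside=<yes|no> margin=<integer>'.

d = (-10, -7),  |d|² = 149;  R = 1+5 = 6,  c = 149−6² = 113
v_rel = (5, 1),  |v_rel|² = 26;  v_rel·d = (5)·(-10) + (1)·(-7) = -57
26·t² + 114·t + 113 = 0  ⇒  m = (-57)² − 26·113 = 311
m = 311 > 0,  v_rel·d = -57 < 0  ⇒  outside

inside=no margin=311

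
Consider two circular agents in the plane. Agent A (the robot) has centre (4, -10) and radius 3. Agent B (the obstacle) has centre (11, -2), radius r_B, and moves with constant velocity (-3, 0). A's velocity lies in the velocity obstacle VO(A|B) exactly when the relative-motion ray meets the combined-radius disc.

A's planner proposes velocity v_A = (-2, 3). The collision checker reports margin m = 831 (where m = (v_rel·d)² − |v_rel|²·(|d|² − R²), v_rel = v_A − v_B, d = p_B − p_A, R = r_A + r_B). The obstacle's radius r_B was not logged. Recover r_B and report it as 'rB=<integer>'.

m = 831
d = (7, 8);  v_rel = (1, 3),  |v_rel|² = 10
v_rel×d = (1)·(8) − (3)·(7) = -13
since m = R²·10 − (-13)²:  R² = (169 + 831) / 10 = 100
R = √100 = 10  ⇒  r_B = 10 − 3 = 7

rB=7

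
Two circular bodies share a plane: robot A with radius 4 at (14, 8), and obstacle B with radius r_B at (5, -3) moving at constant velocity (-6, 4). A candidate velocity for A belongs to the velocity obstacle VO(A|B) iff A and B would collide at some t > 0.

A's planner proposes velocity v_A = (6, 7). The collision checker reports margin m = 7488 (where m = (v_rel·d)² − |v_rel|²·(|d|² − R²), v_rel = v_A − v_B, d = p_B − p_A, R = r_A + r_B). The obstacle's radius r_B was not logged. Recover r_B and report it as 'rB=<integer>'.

m = 7488
d = (-9, -11);  v_rel = (12, 3),  |v_rel|² = 153
v_rel×d = (12)·(-11) − (3)·(-9) = -105
since m = R²·153 − (-105)²:  R² = (11025 + 7488) / 153 = 121
R = √121 = 11  ⇒  r_B = 11 − 4 = 7

rB=7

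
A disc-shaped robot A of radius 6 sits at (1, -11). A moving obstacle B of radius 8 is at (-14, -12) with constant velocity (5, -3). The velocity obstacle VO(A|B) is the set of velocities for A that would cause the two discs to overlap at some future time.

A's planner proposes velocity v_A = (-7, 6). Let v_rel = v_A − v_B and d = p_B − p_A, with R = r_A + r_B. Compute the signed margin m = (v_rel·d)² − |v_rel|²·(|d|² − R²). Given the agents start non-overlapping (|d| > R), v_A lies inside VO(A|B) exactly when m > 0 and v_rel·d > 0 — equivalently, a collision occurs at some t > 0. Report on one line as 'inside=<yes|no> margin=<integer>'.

d = (-15, -1),  |d|² = 226;  R = 6+8 = 14,  c = 226−14² = 30
v_rel = (-12, 9),  |v_rel|² = 225;  v_rel·d = (-12)·(-15) + (9)·(-1) = 171
225·t² − 342·t + 30 = 0  ⇒  m = 171² − 225·30 = 22491
m = 22491 > 0,  v_rel·d = 171 > 0  ⇒  inside

inside=yes margin=22491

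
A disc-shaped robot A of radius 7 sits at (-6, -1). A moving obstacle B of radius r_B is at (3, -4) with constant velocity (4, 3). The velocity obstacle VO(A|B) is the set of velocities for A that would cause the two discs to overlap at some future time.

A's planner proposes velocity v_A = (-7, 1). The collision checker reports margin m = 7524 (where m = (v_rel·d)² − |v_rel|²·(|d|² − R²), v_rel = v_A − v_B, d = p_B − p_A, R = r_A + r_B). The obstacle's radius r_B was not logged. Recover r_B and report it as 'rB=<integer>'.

m = 7524
d = (9, -3);  v_rel = (-11, -2),  |v_rel|² = 125
v_rel×d = (-11)·(-3) − (-2)·(9) = 51
since m = R²·125 − 51²:  R² = (2601 + 7524) / 125 = 81
R = √81 = 9  ⇒  r_B = 9 − 7 = 2

rB=2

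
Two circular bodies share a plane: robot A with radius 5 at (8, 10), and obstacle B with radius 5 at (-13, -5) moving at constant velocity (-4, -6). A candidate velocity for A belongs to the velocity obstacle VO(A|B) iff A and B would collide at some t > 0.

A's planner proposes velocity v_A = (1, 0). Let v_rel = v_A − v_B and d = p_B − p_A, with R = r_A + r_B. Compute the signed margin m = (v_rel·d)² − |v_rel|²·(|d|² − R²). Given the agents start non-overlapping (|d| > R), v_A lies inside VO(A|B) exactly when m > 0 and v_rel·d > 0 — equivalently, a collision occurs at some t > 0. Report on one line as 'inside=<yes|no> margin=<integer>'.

d = (-21, -15),  |d|² = 666;  R = 5+5 = 10,  c = 666−10² = 566
v_rel = (5, 6),  |v_rel|² = 61;  v_rel·d = (5)·(-21) + (6)·(-15) = -195
61·t² + 390·t + 566 = 0  ⇒  m = (-195)² − 61·566 = 3499
m = 3499 > 0,  v_rel·d = -195 < 0  ⇒  outside

inside=no margin=3499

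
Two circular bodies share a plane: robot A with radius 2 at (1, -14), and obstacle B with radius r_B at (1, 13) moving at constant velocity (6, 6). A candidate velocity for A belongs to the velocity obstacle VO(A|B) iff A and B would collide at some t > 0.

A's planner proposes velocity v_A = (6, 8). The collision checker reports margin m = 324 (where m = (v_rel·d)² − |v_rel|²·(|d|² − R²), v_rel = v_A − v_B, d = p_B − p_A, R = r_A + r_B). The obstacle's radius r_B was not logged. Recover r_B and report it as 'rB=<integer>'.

m = 324
d = (0, 27);  v_rel = (0, 2),  |v_rel|² = 4
v_rel×d = (0)·(27) − (2)·(0) = 0
since m = R²·4 − 0²:  R² = (0 + 324) / 4 = 81
R = √81 = 9  ⇒  r_B = 9 − 2 = 7

rB=7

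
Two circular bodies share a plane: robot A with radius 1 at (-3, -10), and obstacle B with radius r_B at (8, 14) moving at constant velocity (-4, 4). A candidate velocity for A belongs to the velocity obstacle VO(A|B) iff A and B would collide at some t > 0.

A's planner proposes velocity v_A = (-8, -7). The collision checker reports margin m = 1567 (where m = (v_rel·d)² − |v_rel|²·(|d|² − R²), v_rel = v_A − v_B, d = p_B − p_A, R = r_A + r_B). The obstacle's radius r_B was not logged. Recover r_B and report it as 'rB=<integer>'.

m = 1567
d = (11, 24);  v_rel = (-4, -11),  |v_rel|² = 137
v_rel×d = (-4)·(24) − (-11)·(11) = 25
since m = R²·137 − 25²:  R² = (625 + 1567) / 137 = 16
R = √16 = 4  ⇒  r_B = 4 − 1 = 3

rB=3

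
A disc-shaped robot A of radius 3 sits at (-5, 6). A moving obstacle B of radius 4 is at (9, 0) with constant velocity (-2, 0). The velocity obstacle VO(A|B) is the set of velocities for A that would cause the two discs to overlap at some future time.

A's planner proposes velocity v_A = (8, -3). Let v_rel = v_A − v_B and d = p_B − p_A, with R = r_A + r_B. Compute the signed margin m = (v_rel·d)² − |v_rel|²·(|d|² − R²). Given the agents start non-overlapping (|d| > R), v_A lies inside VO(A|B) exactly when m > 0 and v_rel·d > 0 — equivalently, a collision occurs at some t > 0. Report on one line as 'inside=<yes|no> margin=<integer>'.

d = (14, -6),  |d|² = 232;  R = 3+4 = 7,  c = 232−7² = 183
v_rel = (10, -3),  |v_rel|² = 109;  v_rel·d = (10)·(14) + (-3)·(-6) = 158
109·t² − 316·t + 183 = 0  ⇒  m = 158² − 109·183 = 5017
m = 5017 > 0,  v_rel·d = 158 > 0  ⇒  inside

inside=yes margin=5017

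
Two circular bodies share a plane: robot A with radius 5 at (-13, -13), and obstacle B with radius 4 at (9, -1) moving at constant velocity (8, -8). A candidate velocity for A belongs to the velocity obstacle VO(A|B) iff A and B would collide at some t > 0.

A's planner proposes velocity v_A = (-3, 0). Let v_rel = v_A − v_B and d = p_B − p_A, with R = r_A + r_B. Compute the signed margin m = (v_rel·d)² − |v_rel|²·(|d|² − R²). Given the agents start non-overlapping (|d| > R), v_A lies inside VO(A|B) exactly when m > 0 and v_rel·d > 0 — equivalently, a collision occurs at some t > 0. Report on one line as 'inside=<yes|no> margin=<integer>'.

d = (22, 12),  |d|² = 628;  R = 5+4 = 9,  c = 628−9² = 547
v_rel = (-11, 8),  |v_rel|² = 185;  v_rel·d = (-11)·(22) + (8)·(12) = -146
185·t² + 292·t + 547 = 0  ⇒  m = (-146)² − 185·547 = -79879
m = -79879 < 0,  v_rel·d = -146 < 0  ⇒  outside

inside=no margin=-79879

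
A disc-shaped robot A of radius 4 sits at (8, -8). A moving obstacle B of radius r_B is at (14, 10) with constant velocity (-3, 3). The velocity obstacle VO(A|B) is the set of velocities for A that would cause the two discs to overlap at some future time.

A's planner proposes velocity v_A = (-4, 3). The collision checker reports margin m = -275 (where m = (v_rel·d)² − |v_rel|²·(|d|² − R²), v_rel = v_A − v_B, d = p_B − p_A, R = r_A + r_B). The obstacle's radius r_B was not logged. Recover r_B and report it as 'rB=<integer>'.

m = -275
d = (6, 18);  v_rel = (-1, 0),  |v_rel|² = 1
v_rel×d = (-1)·(18) − (0)·(6) = -18
since m = R²·1 − (-18)²:  R² = (324 + -275) / 1 = 49
R = √49 = 7  ⇒  r_B = 7 − 4 = 3

rB=3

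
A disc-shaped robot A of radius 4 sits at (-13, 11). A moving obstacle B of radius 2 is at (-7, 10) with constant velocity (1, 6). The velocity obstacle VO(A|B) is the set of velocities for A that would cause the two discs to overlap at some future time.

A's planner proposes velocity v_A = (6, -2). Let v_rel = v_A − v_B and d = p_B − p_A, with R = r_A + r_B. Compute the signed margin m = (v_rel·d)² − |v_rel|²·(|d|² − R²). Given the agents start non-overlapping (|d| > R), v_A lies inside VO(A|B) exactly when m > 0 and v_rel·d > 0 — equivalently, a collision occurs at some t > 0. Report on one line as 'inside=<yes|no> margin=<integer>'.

d = (6, -1),  |d|² = 37;  R = 4+2 = 6,  c = 37−6² = 1
v_rel = (5, -8),  |v_rel|² = 89;  v_rel·d = (5)·(6) + (-8)·(-1) = 38
89·t² − 76·t + 1 = 0  ⇒  m = 38² − 89·1 = 1355
m = 1355 > 0,  v_rel·d = 38 > 0  ⇒  inside

inside=yes margin=1355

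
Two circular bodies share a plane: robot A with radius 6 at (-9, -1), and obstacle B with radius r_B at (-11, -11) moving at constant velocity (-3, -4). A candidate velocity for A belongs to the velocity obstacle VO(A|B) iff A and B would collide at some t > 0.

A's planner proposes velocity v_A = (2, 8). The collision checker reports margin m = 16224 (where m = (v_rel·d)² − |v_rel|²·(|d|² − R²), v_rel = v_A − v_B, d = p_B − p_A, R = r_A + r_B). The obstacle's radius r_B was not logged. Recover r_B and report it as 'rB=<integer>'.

m = 16224
d = (-2, -10);  v_rel = (5, 12),  |v_rel|² = 169
v_rel×d = (5)·(-10) − (12)·(-2) = -26
since m = R²·169 − (-26)²:  R² = (676 + 16224) / 169 = 100
R = √100 = 10  ⇒  r_B = 10 − 6 = 4

rB=4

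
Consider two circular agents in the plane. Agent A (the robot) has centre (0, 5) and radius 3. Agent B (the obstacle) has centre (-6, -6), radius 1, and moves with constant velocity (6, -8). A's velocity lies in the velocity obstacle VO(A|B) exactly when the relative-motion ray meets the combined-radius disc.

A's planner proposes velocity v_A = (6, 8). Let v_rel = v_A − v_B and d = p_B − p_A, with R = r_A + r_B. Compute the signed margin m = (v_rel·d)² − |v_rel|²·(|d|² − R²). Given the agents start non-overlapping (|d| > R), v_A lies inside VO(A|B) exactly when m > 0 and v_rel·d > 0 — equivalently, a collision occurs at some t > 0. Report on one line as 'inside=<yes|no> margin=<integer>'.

d = (-6, -11),  |d|² = 157;  R = 3+1 = 4,  c = 157−4² = 141
v_rel = (0, 16),  |v_rel|² = 256;  v_rel·d = (0)·(-6) + (16)·(-11) = -176
256·t² + 352·t + 141 = 0  ⇒  m = (-176)² − 256·141 = -5120
m = -5120 < 0,  v_rel·d = -176 < 0  ⇒  outside

inside=no margin=-5120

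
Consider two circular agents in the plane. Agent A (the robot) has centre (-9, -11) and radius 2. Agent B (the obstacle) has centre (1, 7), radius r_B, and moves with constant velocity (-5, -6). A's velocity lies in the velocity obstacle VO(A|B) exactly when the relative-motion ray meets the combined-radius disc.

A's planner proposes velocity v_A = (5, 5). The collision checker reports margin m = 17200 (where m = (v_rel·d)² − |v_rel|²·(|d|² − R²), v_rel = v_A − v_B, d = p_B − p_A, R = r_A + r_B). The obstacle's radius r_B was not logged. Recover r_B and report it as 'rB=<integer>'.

m = 17200
d = (10, 18);  v_rel = (10, 11),  |v_rel|² = 221
v_rel×d = (10)·(18) − (11)·(10) = 70
since m = R²·221 − 70²:  R² = (4900 + 17200) / 221 = 100
R = √100 = 10  ⇒  r_B = 10 − 2 = 8

rB=8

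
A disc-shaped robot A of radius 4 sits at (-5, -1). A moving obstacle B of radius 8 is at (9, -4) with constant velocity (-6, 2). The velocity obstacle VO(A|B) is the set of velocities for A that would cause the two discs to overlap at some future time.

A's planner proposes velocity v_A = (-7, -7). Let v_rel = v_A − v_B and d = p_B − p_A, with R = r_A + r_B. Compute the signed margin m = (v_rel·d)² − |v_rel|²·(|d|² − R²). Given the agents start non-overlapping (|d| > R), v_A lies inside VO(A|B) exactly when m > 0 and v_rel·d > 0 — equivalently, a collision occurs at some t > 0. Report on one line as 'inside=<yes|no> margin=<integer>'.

d = (14, -3),  |d|² = 205;  R = 4+8 = 12,  c = 205−12² = 61
v_rel = (-1, -9),  |v_rel|² = 82;  v_rel·d = (-1)·(14) + (-9)·(-3) = 13
82·t² − 26·t + 61 = 0  ⇒  m = 13² − 82·61 = -4833
m = -4833 < 0,  v_rel·d = 13 > 0  ⇒  outside

inside=no margin=-4833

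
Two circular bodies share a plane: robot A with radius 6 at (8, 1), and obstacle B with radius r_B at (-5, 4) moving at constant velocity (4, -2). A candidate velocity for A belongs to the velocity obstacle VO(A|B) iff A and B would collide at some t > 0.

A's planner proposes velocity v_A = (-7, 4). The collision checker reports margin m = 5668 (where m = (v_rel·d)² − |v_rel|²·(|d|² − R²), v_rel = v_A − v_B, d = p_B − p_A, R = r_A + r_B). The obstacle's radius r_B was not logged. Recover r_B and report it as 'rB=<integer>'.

m = 5668
d = (-13, 3);  v_rel = (-11, 6),  |v_rel|² = 157
v_rel×d = (-11)·(3) − (6)·(-13) = 45
since m = R²·157 − 45²:  R² = (2025 + 5668) / 157 = 49
R = √49 = 7  ⇒  r_B = 7 − 6 = 1

rB=1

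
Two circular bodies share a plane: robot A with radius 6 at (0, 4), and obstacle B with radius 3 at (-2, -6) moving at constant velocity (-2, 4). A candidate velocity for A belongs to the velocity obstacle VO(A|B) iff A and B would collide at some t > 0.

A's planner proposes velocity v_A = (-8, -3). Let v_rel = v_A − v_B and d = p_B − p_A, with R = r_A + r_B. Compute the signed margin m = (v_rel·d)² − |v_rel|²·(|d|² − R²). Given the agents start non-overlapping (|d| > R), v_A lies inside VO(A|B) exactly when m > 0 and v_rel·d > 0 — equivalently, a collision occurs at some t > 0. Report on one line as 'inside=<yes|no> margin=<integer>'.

d = (-2, -10),  |d|² = 104;  R = 6+3 = 9,  c = 104−9² = 23
v_rel = (-6, -7),  |v_rel|² = 85;  v_rel·d = (-6)·(-2) + (-7)·(-10) = 82
85·t² − 164·t + 23 = 0  ⇒  m = 82² − 85·23 = 4769
m = 4769 > 0,  v_rel·d = 82 > 0  ⇒  inside

inside=yes margin=4769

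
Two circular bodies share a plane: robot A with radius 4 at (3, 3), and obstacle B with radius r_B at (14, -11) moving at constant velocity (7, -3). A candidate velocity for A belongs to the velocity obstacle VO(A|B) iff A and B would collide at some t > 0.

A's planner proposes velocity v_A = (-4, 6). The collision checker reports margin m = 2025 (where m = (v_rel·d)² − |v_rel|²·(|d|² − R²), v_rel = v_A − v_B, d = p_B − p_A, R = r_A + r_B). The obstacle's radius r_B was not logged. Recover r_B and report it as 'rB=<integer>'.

m = 2025
d = (11, -14);  v_rel = (-11, 9),  |v_rel|² = 202
v_rel×d = (-11)·(-14) − (9)·(11) = 55
since m = R²·202 − 55²:  R² = (3025 + 2025) / 202 = 25
R = √25 = 5  ⇒  r_B = 5 − 4 = 1

rB=1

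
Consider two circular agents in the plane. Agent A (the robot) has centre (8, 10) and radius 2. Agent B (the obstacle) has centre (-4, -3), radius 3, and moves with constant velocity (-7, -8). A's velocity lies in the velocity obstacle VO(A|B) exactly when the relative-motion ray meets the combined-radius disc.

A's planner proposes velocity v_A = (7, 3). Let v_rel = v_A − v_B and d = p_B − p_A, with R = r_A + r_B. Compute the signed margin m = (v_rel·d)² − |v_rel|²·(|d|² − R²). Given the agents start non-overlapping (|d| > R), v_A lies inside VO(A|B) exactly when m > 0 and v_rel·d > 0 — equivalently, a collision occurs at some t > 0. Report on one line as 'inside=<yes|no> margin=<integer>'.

d = (-12, -13),  |d|² = 313;  R = 2+3 = 5,  c = 313−5² = 288
v_rel = (14, 11),  |v_rel|² = 317;  v_rel·d = (14)·(-12) + (11)·(-13) = -311
317·t² + 622·t + 288 = 0  ⇒  m = (-311)² − 317·288 = 5425
m = 5425 > 0,  v_rel·d = -311 < 0  ⇒  outside

inside=no margin=5425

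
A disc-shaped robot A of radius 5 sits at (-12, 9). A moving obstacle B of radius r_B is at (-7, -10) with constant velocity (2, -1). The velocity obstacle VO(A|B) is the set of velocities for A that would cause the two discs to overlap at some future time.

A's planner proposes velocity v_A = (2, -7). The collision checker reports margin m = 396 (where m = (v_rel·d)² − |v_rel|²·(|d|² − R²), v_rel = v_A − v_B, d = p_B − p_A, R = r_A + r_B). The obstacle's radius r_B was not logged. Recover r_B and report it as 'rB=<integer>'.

m = 396
d = (5, -19);  v_rel = (0, -6),  |v_rel|² = 36
v_rel×d = (0)·(-19) − (-6)·(5) = 30
since m = R²·36 − 30²:  R² = (900 + 396) / 36 = 36
R = √36 = 6  ⇒  r_B = 6 − 5 = 1

rB=1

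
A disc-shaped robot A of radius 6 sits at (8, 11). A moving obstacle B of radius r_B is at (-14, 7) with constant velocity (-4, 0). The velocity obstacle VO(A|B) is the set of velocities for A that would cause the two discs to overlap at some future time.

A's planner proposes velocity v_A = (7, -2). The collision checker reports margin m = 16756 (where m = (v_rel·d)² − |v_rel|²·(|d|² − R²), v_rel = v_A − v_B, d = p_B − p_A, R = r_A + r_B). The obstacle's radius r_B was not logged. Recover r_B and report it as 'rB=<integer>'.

m = 16756
d = (-22, -4);  v_rel = (11, -2),  |v_rel|² = 125
v_rel×d = (11)·(-4) − (-2)·(-22) = -88
since m = R²·125 − (-88)²:  R² = (7744 + 16756) / 125 = 196
R = √196 = 14  ⇒  r_B = 14 − 6 = 8

rB=8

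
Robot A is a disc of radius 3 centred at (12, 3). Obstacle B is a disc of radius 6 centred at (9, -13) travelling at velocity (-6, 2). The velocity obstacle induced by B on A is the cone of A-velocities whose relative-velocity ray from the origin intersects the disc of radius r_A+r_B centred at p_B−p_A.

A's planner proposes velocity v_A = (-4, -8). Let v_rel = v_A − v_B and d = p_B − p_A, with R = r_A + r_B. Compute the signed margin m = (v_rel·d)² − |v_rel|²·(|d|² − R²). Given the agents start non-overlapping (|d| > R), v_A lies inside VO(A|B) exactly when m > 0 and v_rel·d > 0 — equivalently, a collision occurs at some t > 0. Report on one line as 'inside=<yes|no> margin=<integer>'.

d = (-3, -16),  |d|² = 265;  R = 3+6 = 9,  c = 265−9² = 184
v_rel = (2, -10),  |v_rel|² = 104;  v_rel·d = (2)·(-3) + (-10)·(-16) = 154
104·t² − 308·t + 184 = 0  ⇒  m = 154² − 104·184 = 4580
m = 4580 > 0,  v_rel·d = 154 > 0  ⇒  inside

inside=yes margin=4580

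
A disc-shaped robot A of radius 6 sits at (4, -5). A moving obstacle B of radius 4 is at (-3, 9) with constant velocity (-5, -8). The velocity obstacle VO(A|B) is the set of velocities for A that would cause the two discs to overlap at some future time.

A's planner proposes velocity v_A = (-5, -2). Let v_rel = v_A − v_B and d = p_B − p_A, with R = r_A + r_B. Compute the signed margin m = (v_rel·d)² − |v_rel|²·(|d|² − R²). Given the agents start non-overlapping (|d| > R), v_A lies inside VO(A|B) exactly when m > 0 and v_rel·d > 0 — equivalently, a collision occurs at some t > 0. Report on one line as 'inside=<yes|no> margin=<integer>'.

d = (-7, 14),  |d|² = 245;  R = 6+4 = 10,  c = 245−10² = 145
v_rel = (0, 6),  |v_rel|² = 36;  v_rel·d = (0)·(-7) + (6)·(14) = 84
36·t² − 168·t + 145 = 0  ⇒  m = 84² − 36·145 = 1836
m = 1836 > 0,  v_rel·d = 84 > 0  ⇒  inside

inside=yes margin=1836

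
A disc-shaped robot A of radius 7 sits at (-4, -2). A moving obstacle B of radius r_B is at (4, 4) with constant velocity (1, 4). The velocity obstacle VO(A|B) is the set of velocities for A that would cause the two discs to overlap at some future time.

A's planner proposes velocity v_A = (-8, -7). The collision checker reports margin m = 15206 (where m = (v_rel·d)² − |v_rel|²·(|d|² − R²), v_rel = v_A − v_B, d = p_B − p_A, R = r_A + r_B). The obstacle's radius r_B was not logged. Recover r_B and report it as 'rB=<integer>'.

m = 15206
d = (8, 6);  v_rel = (-9, -11),  |v_rel|² = 202
v_rel×d = (-9)·(6) − (-11)·(8) = 34
since m = R²·202 − 34²:  R² = (1156 + 15206) / 202 = 81
R = √81 = 9  ⇒  r_B = 9 − 7 = 2

rB=2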